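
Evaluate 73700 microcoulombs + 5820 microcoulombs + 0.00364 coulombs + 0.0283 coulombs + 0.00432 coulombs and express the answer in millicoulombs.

115.78 millicoulombs

In millicoulombs:
  73700 microcoulombs = 73700e-3 millicoulombs = 73.7
  5820 microcoulombs = 5820e-3 millicoulombs = 5.82
  0.00364 coulombs = 0.00364e3 millicoulombs = 3.64
  0.0283 coulombs = 0.0283e3 millicoulombs = 28.3
  0.00432 coulombs = 0.00432e3 millicoulombs = 4.32
Sum: 73.7 + 5.82 + 3.64 + 28.3 + 4.32 = 115.78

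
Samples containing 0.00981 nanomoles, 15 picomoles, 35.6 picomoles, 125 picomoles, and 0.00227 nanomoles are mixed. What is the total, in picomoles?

187.68 picomoles

In picomoles:
  0.00981 nanomoles = 0.00981e3 picomoles = 9.81
  15 picomoles → 15
  35.6 picomoles → 35.6
  125 picomoles → 125
  0.00227 nanomoles = 0.00227e3 picomoles = 2.27
Sum: 9.81 + 15 + 35.6 + 125 + 2.27 = 187.68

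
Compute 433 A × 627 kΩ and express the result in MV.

271.491 MV

433 × 627e3 = 271491e3 V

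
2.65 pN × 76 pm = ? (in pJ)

2.65 × 10^-12 × 76 × 10^-12 = 201.4 × 10^-24 J

0.0000000002014 pJ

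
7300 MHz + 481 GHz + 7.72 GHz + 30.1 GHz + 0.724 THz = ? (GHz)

In GHz:
  7300 MHz = 7300 × 10⁻³ GHz = 7.3
  481 GHz → 481
  7.72 GHz → 7.72
  30.1 GHz → 30.1
  0.724 THz = 0.724 × 10³ GHz = 724
Sum: 7.3 + 481 + 7.72 + 30.1 + 724 = 1250.12

1250.12 GHz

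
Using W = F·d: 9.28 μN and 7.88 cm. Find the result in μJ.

9.28e-6 × 7.88e-2 = 73.1264e-8 J

0.731264 μJ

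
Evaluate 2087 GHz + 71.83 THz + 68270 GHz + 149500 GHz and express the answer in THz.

291.687 THz

In THz:
  2087 GHz = 2087 × 10^-3 THz = 2.087
  71.83 THz → 71.83
  68270 GHz = 68270 × 10^-3 THz = 68.27
  149500 GHz = 149500 × 10^-3 THz = 149.5
Sum: 2.087 + 71.83 + 68.27 + 149.5 = 291.687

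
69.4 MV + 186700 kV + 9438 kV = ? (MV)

265.538 MV

In MV:
  69.4 MV → 69.4
  186700 kV = 186700e-3 MV = 186.7
  9438 kV = 9438e-3 MV = 9.438
Sum: 69.4 + 186.7 + 9.438 = 265.538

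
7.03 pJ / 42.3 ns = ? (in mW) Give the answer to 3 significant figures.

(7.03 × 10⁻¹²) / (42.3 × 10⁻⁹) = 0.16619 × 10⁻³ W

0.166 mW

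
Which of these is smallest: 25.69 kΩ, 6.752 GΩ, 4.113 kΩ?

25.69 kΩ = 25690 Ω
6.752 GΩ = 6752000000 Ω
4.113 kΩ = 4113 Ω

4.113 kΩ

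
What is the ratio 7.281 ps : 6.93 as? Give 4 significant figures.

1051000

(7.281e-12) / (6.93e-18) = 1.0506e6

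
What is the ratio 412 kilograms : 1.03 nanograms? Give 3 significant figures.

(412 × 10³) / (1.03 × 10⁻⁹) = 400 × 10¹²

400000000000000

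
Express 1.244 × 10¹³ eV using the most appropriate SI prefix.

12.44 TeV

= 12.44 × 10¹² eV; 10¹² is tera.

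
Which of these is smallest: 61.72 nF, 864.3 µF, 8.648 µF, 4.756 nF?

61.72 nF = 0.00000006172 F
864.3 µF = 0.0008643 F
8.648 µF = 0.000008648 F
4.756 nF = 0.000000004756 F

4.756 nF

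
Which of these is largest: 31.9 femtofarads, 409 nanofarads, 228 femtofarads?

409 nanofarads

31.9 femtofarads = 0.0000000000000319 farads
409 nanofarads = 0.000000409 farads
228 femtofarads = 0.000000000000228 farads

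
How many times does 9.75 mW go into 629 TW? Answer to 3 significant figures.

64500000000000000

(629e12) / (9.75e-3) = 64.51e15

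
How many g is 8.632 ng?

nano = 10^-9, (no prefix) = 10^0; factor is 10^-9.
8.632 × 10^-9 = 0.000000008632

0.000000008632 g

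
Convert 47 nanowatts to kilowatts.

0.000000000047 kilowatts

nano = 10⁻⁹, kilo = 10³; factor is 10⁻¹².
47 × 10⁻¹² = 0.000000000047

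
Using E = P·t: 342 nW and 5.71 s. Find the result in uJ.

342e-9 × 5.71 = 1952.82e-9 J

1.95282 uJ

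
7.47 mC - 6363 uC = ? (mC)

In mC:
  7.47 mC → 7.47
  6363 uC = 6363 × 10⁻³ mC = 6.363
Difference: 7.47 - 6.363 = 1.107

1.107 mC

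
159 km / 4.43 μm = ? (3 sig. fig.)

35900000000

(159 × 10^3) / (4.43 × 10^-6) = 35.89 × 10^9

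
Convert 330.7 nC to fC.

nano = 10^-9, femto = 10^-15; factor is 10^6.
330.7 × 10^6 = 330700000

330700000 fC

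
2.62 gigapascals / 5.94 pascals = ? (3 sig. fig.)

441000000

(2.62e9) / (5.94) = 0.4411e9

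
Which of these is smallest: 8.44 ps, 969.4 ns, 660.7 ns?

8.44 ps = 0.00000000000844 s
969.4 ns = 0.0000009694 s
660.7 ns = 0.0000006607 s

8.44 ps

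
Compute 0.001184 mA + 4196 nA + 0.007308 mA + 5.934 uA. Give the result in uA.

18.622 uA

In uA:
  0.001184 mA = 0.001184 × 10³ uA = 1.184
  4196 nA = 4196 × 10⁻³ uA = 4.196
  0.007308 mA = 0.007308 × 10³ uA = 7.308
  5.934 uA → 5.934
Sum: 1.184 + 4.196 + 7.308 + 5.934 = 18.622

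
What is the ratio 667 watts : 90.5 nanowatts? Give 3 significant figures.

(667) / (90.5 × 10^-9) = 7.37 × 10^9

7370000000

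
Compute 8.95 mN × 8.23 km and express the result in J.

8.95e-3 × 8.23e3 = 73.6585 J

73.6585 J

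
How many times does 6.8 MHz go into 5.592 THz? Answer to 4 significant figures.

822400

(5.592 × 10^12) / (6.8 × 10^6) = 0.82235 × 10^6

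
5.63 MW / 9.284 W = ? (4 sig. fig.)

606400

(5.63 × 10^6) / (9.284) = 0.60642 × 10^6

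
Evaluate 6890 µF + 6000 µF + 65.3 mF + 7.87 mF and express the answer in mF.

86.06 mF

In mF:
  6890 µF = 6890 × 10^-3 mF = 6.89
  6000 µF = 6000 × 10^-3 mF = 6
  65.3 mF → 65.3
  7.87 mF → 7.87
Sum: 6.89 + 6 + 65.3 + 7.87 = 86.06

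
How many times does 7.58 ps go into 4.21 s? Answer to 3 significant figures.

555000000000

(4.21) / (7.58e-12) = 0.5554e12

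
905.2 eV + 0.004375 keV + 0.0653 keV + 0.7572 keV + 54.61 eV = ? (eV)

1786.685 eV

In eV:
  905.2 eV → 905.2
  0.004375 keV = 0.004375e3 eV = 4.375
  0.0653 keV = 0.0653e3 eV = 65.3
  0.7572 keV = 0.7572e3 eV = 757.2
  54.61 eV → 54.61
Sum: 905.2 + 4.375 + 65.3 + 757.2 + 54.61 = 1786.685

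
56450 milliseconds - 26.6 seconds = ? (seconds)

29.85 seconds

In seconds:
  56450 milliseconds = 56450 × 10^-3 seconds = 56.45
  26.6 seconds → 26.6
Difference: 56.45 - 26.6 = 29.85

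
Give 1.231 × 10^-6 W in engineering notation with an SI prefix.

1.231 µW

= 1.231 × 10^-6 W; 10^-6 is micro.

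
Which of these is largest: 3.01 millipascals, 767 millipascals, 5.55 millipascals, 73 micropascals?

3.01 millipascals = 0.00301 pascals
767 millipascals = 0.767 pascals
5.55 millipascals = 0.00555 pascals
73 micropascals = 0.000073 pascals

767 millipascals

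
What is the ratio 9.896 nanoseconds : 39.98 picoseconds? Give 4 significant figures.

(9.896e-9) / (39.98e-12) = 0.24752e3

247.5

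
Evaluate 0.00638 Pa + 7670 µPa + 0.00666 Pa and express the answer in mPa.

20.71 mPa

In mPa:
  0.00638 Pa = 0.00638e3 mPa = 6.38
  7670 µPa = 7670e-3 mPa = 7.67
  0.00666 Pa = 0.00666e3 mPa = 6.66
Sum: 6.38 + 7.67 + 6.66 = 20.71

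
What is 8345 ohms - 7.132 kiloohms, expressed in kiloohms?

1.213 kiloohms

In kiloohms:
  8345 ohms = 8345 × 10⁻³ kiloohms = 8.345
  7.132 kiloohms → 7.132
Difference: 8.345 - 7.132 = 1.213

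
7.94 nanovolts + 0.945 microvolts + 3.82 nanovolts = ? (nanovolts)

In nanovolts:
  7.94 nanovolts → 7.94
  0.945 microvolts = 0.945 × 10^3 nanovolts = 945
  3.82 nanovolts → 3.82
Sum: 7.94 + 945 + 3.82 = 956.76

956.76 nanovolts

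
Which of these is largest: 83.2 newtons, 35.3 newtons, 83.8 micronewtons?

83.2 newtons = 83.2 newtons
35.3 newtons = 35.3 newtons
83.8 micronewtons = 0.0000838 newtons

83.2 newtons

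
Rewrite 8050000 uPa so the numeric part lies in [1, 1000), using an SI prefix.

8.05 Pa

= 8.05 Pa; mantissa already in [1, 1000).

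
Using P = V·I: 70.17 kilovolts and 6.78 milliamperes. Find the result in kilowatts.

0.4757526 kilowatts

70.17 × 10³ × 6.78 × 10⁻³ = 475.7526 W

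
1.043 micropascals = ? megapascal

0.000000000001043 megapascals

micro = 10^-6, mega = 10^6; factor is 10^-12.
1.043 × 10^-12 = 0.000000000001043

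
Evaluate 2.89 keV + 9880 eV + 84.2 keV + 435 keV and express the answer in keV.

531.97 keV

In keV:
  2.89 keV → 2.89
  9880 eV = 9880 × 10^-3 keV = 9.88
  84.2 keV → 84.2
  435 keV → 435
Sum: 2.89 + 9.88 + 84.2 + 435 = 531.97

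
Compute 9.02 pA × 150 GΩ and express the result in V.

9.02e-12 × 150e9 = 1353e-3 V

1.353 V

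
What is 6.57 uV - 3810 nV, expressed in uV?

In uV:
  6.57 uV → 6.57
  3810 nV = 3810 × 10⁻³ uV = 3.81
Difference: 6.57 - 3.81 = 2.76

2.76 uV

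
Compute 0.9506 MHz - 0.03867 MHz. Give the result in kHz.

911.93 kHz

In kHz:
  0.9506 MHz = 0.9506e3 kHz = 950.6
  0.03867 MHz = 0.03867e3 kHz = 38.67
Difference: 950.6 - 38.67 = 911.93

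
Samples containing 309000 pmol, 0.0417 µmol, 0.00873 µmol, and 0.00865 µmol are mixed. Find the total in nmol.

In nmol:
  309000 pmol = 309000 × 10^-3 nmol = 309
  0.0417 µmol = 0.0417 × 10^3 nmol = 41.7
  0.00873 µmol = 0.00873 × 10^3 nmol = 8.73
  0.00865 µmol = 0.00865 × 10^3 nmol = 8.65
Sum: 309 + 41.7 + 8.73 + 8.65 = 368.08

368.08 nmol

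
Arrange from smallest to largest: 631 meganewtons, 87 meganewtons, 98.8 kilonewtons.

631 meganewtons = 631000000 newtons
87 meganewtons = 87000000 newtons
98.8 kilonewtons = 98800 newtons

98.8 kilonewtons < 87 meganewtons < 631 meganewtons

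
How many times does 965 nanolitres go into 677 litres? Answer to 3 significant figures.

702000000

(677) / (965 × 10⁻⁹) = 0.7016 × 10⁹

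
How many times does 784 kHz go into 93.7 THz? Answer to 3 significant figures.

(93.7e12) / (784e3) = 0.1195e9

120000000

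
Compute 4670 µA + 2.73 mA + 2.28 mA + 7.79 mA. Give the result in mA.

In mA:
  4670 µA = 4670 × 10^-3 mA = 4.67
  2.73 mA → 2.73
  2.28 mA → 2.28
  7.79 mA → 7.79
Sum: 4.67 + 2.73 + 2.28 + 7.79 = 17.47

17.47 mA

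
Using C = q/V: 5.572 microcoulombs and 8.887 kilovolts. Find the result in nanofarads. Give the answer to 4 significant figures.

(5.572 × 10^-6) / (8.887 × 10^3) = 0.626983 × 10^-9 F

0.6270 nanofarads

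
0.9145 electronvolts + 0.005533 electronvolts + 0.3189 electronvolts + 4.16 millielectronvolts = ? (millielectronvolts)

1243.093 millielectronvolts

In millielectronvolts:
  0.9145 electronvolts = 0.9145 × 10³ millielectronvolts = 914.5
  0.005533 electronvolts = 0.005533 × 10³ millielectronvolts = 5.533
  0.3189 electronvolts = 0.3189 × 10³ millielectronvolts = 318.9
  4.16 millielectronvolts → 4.16
Sum: 914.5 + 5.533 + 318.9 + 4.16 = 1243.093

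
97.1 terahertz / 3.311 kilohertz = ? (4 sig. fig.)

29330000000

(97.1e12) / (3.311e3) = 29.326e9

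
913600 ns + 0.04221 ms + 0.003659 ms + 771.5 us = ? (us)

In us:
  913600 ns = 913600e-3 us = 913.6
  0.04221 ms = 0.04221e3 us = 42.21
  0.003659 ms = 0.003659e3 us = 3.659
  771.5 us → 771.5
Sum: 913.6 + 42.21 + 3.659 + 771.5 = 1730.969

1730.969 us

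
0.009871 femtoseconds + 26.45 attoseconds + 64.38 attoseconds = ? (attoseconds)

100.701 attoseconds

In attoseconds:
  0.009871 femtoseconds = 0.009871 × 10^3 attoseconds = 9.871
  26.45 attoseconds → 26.45
  64.38 attoseconds → 64.38
Sum: 9.871 + 26.45 + 64.38 = 100.701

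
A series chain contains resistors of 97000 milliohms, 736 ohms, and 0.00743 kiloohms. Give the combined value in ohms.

840.43 ohms

In ohms:
  97000 milliohms = 97000e-3 ohms = 97
  736 ohms → 736
  0.00743 kiloohms = 0.00743e3 ohms = 7.43
Sum: 97 + 736 + 7.43 = 840.43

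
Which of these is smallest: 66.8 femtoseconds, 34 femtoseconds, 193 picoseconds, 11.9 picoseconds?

34 femtoseconds

66.8 femtoseconds = 0.0000000000000668 seconds
34 femtoseconds = 0.000000000000034 seconds
193 picoseconds = 0.000000000193 seconds
11.9 picoseconds = 0.0000000000119 seconds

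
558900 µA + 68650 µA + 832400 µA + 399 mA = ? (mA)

1858.95 mA

In mA:
  558900 µA = 558900e-3 mA = 558.9
  68650 µA = 68650e-3 mA = 68.65
  832400 µA = 832400e-3 mA = 832.4
  399 mA → 399
Sum: 558.9 + 68.65 + 832.4 + 399 = 1858.95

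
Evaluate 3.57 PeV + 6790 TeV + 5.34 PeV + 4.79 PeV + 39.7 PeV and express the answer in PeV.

In PeV:
  3.57 PeV → 3.57
  6790 TeV = 6790 × 10^-3 PeV = 6.79
  5.34 PeV → 5.34
  4.79 PeV → 4.79
  39.7 PeV → 39.7
Sum: 3.57 + 6.79 + 5.34 + 4.79 + 39.7 = 60.19

60.19 PeV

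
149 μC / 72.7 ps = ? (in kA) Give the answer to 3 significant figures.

(149 × 10⁻⁶) / (72.7 × 10⁻¹²) = 2.0495 × 10⁶ A

2050 kA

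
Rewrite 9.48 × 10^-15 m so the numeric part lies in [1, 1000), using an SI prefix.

9.48 fm

= 9.48 × 10^-15 m; 10^-15 is femto.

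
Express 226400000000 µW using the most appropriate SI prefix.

= 226.4e3 W; 1e3 is kilo.

226.4 kW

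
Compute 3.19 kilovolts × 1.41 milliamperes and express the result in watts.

3.19 × 10³ × 1.41 × 10⁻³ = 4.4979 W

4.4979 watts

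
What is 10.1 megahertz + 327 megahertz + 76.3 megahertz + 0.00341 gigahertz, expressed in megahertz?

In megahertz:
  10.1 megahertz → 10.1
  327 megahertz → 327
  76.3 megahertz → 76.3
  0.00341 gigahertz = 0.00341e3 megahertz = 3.41
Sum: 10.1 + 327 + 76.3 + 3.41 = 416.81

416.81 megahertz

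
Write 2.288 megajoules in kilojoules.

2288 kilojoules

mega = 10⁶, kilo = 10³; factor is 10³.
2.288 × 10³ = 2288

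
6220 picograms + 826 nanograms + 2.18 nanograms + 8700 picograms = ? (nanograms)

In nanograms:
  6220 picograms = 6220 × 10^-3 nanograms = 6.22
  826 nanograms → 826
  2.18 nanograms → 2.18
  8700 picograms = 8700 × 10^-3 nanograms = 8.7
Sum: 6.22 + 826 + 2.18 + 8.7 = 843.1

843.1 nanograms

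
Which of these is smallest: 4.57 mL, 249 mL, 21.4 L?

4.57 mL

4.57 mL = 0.00457 L
249 mL = 0.249 L
21.4 L = 21.4 L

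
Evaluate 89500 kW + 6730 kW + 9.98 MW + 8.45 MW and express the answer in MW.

In MW:
  89500 kW = 89500 × 10^-3 MW = 89.5
  6730 kW = 6730 × 10^-3 MW = 6.73
  9.98 MW → 9.98
  8.45 MW → 8.45
Sum: 89.5 + 6.73 + 9.98 + 8.45 = 114.66

114.66 MW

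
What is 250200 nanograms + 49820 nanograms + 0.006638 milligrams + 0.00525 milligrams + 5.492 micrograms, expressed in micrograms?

317.4 micrograms

In micrograms:
  250200 nanograms = 250200e-3 micrograms = 250.2
  49820 nanograms = 49820e-3 micrograms = 49.82
  0.006638 milligrams = 0.006638e3 micrograms = 6.638
  0.00525 milligrams = 0.00525e3 micrograms = 5.25
  5.492 micrograms → 5.492
Sum: 250.2 + 49.82 + 6.638 + 5.25 + 5.492 = 317.4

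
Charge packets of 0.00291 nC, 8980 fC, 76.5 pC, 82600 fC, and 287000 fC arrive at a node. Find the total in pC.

457.99 pC

In pC:
  0.00291 nC = 0.00291e3 pC = 2.91
  8980 fC = 8980e-3 pC = 8.98
  76.5 pC → 76.5
  82600 fC = 82600e-3 pC = 82.6
  287000 fC = 287000e-3 pC = 287
Sum: 2.91 + 8.98 + 76.5 + 82.6 + 287 = 457.99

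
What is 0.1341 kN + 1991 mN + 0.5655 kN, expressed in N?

In N:
  0.1341 kN = 0.1341 × 10³ N = 134.1
  1991 mN = 1991 × 10⁻³ N = 1.991
  0.5655 kN = 0.5655 × 10³ N = 565.5
Sum: 134.1 + 1.991 + 565.5 = 701.591

701.591 N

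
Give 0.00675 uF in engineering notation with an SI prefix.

6.75 nF

= 6.75 × 10⁻⁹ F; 10⁻⁹ is nano.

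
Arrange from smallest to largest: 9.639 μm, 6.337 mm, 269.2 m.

9.639 μm < 6.337 mm < 269.2 m

9.639 μm = 0.000009639 m
6.337 mm = 0.006337 m
269.2 m = 269.2 m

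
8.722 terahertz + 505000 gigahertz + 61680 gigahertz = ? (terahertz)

In terahertz:
  8.722 terahertz → 8.722
  505000 gigahertz = 505000e-3 terahertz = 505
  61680 gigahertz = 61680e-3 terahertz = 61.68
Sum: 8.722 + 505 + 61.68 = 575.402

575.402 terahertz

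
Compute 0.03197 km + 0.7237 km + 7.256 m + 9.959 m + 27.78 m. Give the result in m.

In m:
  0.03197 km = 0.03197 × 10³ m = 31.97
  0.7237 km = 0.7237 × 10³ m = 723.7
  7.256 m → 7.256
  9.959 m → 9.959
  27.78 m → 27.78
Sum: 31.97 + 723.7 + 7.256 + 9.959 + 27.78 = 800.665

800.665 m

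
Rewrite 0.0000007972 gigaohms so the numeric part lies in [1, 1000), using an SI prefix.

= 797.2 ohms; mantissa already in [1, 1000).

797.2 ohms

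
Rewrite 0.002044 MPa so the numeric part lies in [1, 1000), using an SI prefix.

= 2.044 × 10^3 Pa; 10^3 is kilo.

2.044 kPa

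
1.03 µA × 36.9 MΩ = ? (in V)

38.007 V

1.03 × 10⁻⁶ × 36.9 × 10⁶ = 38.007 V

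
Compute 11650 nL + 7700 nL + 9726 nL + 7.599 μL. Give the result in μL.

In μL:
  11650 nL = 11650 × 10^-3 μL = 11.65
  7700 nL = 7700 × 10^-3 μL = 7.7
  9726 nL = 9726 × 10^-3 μL = 9.726
  7.599 μL → 7.599
Sum: 11.65 + 7.7 + 9.726 + 7.599 = 36.675

36.675 μL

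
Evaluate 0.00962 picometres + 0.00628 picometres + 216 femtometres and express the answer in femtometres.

In femtometres:
  0.00962 picometres = 0.00962 × 10³ femtometres = 9.62
  0.00628 picometres = 0.00628 × 10³ femtometres = 6.28
  216 femtometres → 216
Sum: 9.62 + 6.28 + 216 = 231.9

231.9 femtometres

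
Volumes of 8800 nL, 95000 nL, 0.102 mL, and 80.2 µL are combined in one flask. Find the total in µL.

286 µL

In µL:
  8800 nL = 8800 × 10^-3 µL = 8.8
  95000 nL = 95000 × 10^-3 µL = 95
  0.102 mL = 0.102 × 10^3 µL = 102
  80.2 µL → 80.2
Sum: 8.8 + 95 + 102 + 80.2 = 286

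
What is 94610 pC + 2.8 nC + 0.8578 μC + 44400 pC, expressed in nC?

999.61 nC

In nC:
  94610 pC = 94610 × 10⁻³ nC = 94.61
  2.8 nC → 2.8
  0.8578 μC = 0.8578 × 10³ nC = 857.8
  44400 pC = 44400 × 10⁻³ nC = 44.4
Sum: 94.61 + 2.8 + 857.8 + 44.4 = 999.61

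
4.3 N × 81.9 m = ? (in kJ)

4.3 × 81.9 = 352.17 J

0.35217 kJ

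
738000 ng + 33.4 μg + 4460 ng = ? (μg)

775.86 μg

In μg:
  738000 ng = 738000 × 10⁻³ μg = 738
  33.4 μg → 33.4
  4460 ng = 4460 × 10⁻³ μg = 4.46
Sum: 738 + 33.4 + 4.46 = 775.86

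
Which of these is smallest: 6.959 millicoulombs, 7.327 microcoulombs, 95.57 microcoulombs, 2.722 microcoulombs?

6.959 millicoulombs = 0.006959 coulombs
7.327 microcoulombs = 0.000007327 coulombs
95.57 microcoulombs = 0.00009557 coulombs
2.722 microcoulombs = 0.000002722 coulombs

2.722 microcoulombs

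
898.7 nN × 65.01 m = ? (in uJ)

58.424487 uJ

898.7e-9 × 65.01 = 58424.487e-9 J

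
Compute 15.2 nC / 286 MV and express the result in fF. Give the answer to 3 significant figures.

0.0531 fF

(15.2 × 10^-9) / (286 × 10^6) = 0.053147 × 10^-15 F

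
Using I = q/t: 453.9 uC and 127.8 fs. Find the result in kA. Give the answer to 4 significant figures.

(453.9e-6) / (127.8e-15) = 3.55164e9 A

3552000 kA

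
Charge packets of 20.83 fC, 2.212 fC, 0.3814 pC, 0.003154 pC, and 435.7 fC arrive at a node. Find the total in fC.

843.296 fC

In fC:
  20.83 fC → 20.83
  2.212 fC → 2.212
  0.3814 pC = 0.3814e3 fC = 381.4
  0.003154 pC = 0.003154e3 fC = 3.154
  435.7 fC → 435.7
Sum: 20.83 + 2.212 + 381.4 + 3.154 + 435.7 = 843.296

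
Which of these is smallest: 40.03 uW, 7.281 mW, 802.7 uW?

40.03 uW = 0.00004003 W
7.281 mW = 0.007281 W
802.7 uW = 0.0008027 W

40.03 uW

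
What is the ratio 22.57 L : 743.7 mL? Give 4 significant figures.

(22.57) / (743.7 × 10⁻³) = 0.030348 × 10³

30.35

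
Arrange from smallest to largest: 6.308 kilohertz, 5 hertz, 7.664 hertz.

5 hertz < 7.664 hertz < 6.308 kilohertz

6.308 kilohertz = 6308 hertz
5 hertz = 5 hertz
7.664 hertz = 7.664 hertz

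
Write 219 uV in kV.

micro = 10^-6, kilo = 10^3; factor is 10^-9.
219 × 10^-9 = 0.000000219

0.000000219 kV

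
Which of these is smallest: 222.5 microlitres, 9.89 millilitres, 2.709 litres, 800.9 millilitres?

222.5 microlitres = 0.0002225 litres
9.89 millilitres = 0.00989 litres
2.709 litres = 2.709 litres
800.9 millilitres = 0.8009 litres

222.5 microlitres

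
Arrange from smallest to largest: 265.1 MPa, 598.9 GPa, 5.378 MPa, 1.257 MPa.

265.1 MPa = 265100000 Pa
598.9 GPa = 598900000000 Pa
5.378 MPa = 5378000 Pa
1.257 MPa = 1257000 Pa

1.257 MPa < 5.378 MPa < 265.1 MPa < 598.9 GPa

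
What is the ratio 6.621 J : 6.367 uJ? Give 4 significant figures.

(6.621) / (6.367 × 10^-6) = 1.0399 × 10^6

1040000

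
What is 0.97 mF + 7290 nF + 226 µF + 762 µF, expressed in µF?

1965.29 µF

In µF:
  0.97 mF = 0.97e3 µF = 970
  7290 nF = 7290e-3 µF = 7.29
  226 µF → 226
  762 µF → 762
Sum: 970 + 7.29 + 226 + 762 = 1965.29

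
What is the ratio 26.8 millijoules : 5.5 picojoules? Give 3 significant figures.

(26.8e-3) / (5.5e-12) = 4.873e9

4870000000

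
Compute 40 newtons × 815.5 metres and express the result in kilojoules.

40 × 815.5 = 32620 J

32.62 kilojoules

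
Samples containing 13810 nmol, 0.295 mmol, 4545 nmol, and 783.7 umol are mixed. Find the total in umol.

In umol:
  13810 nmol = 13810e-3 umol = 13.81
  0.295 mmol = 0.295e3 umol = 295
  4545 nmol = 4545e-3 umol = 4.545
  783.7 umol → 783.7
Sum: 13.81 + 295 + 4.545 + 783.7 = 1097.055

1097.055 umol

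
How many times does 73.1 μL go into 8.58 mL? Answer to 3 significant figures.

(8.58 × 10⁻³) / (73.1 × 10⁻⁶) = 0.1174 × 10³

117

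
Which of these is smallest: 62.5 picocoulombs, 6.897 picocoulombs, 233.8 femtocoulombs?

62.5 picocoulombs = 0.0000000000625 coulombs
6.897 picocoulombs = 0.000000000006897 coulombs
233.8 femtocoulombs = 0.0000000000002338 coulombs

233.8 femtocoulombs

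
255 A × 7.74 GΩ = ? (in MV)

255 × 7.74 × 10⁹ = 1973.7 × 10⁹ V

1973700 MV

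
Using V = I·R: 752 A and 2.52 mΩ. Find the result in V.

1.89504 V

752 × 2.52e-3 = 1895.04e-3 V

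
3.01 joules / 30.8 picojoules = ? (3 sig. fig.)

97700000000

(3.01) / (30.8 × 10⁻¹²) = 0.09773 × 10¹²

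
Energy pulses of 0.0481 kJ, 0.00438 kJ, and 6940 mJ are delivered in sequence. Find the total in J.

59.42 J

In J:
  0.0481 kJ = 0.0481e3 J = 48.1
  0.00438 kJ = 0.00438e3 J = 4.38
  6940 mJ = 6940e-3 J = 6.94
Sum: 48.1 + 4.38 + 6.94 = 59.42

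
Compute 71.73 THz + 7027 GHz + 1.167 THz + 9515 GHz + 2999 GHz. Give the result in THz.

92.438 THz

In THz:
  71.73 THz → 71.73
  7027 GHz = 7027e-3 THz = 7.027
  1.167 THz → 1.167
  9515 GHz = 9515e-3 THz = 9.515
  2999 GHz = 2999e-3 THz = 2.999
Sum: 71.73 + 7.027 + 1.167 + 9.515 + 2.999 = 92.438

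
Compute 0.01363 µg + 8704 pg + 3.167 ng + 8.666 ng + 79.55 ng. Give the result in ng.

In ng:
  0.01363 µg = 0.01363e3 ng = 13.63
  8704 pg = 8704e-3 ng = 8.704
  3.167 ng → 3.167
  8.666 ng → 8.666
  79.55 ng → 79.55
Sum: 13.63 + 8.704 + 3.167 + 8.666 + 79.55 = 113.717

113.717 ng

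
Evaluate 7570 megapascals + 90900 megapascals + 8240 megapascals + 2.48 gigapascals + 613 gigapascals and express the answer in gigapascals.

In gigapascals:
  7570 megapascals = 7570 × 10^-3 gigapascals = 7.57
  90900 megapascals = 90900 × 10^-3 gigapascals = 90.9
  8240 megapascals = 8240 × 10^-3 gigapascals = 8.24
  2.48 gigapascals → 2.48
  613 gigapascals → 613
Sum: 7.57 + 90.9 + 8.24 + 2.48 + 613 = 722.19

722.19 gigapascals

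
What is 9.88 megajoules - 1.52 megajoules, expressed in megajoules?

In megajoules:
  9.88 megajoules → 9.88
  1.52 megajoules → 1.52
Difference: 9.88 - 1.52 = 8.36

8.36 megajoules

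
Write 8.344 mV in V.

milli = 1e-3, (no prefix) = 1e0; factor is 1e-3.
8.344 × 1e-3 = 0.008344

0.008344 V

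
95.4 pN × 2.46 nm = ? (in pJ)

0.000000234684 pJ

95.4 × 10⁻¹² × 2.46 × 10⁻⁹ = 234.684 × 10⁻²¹ J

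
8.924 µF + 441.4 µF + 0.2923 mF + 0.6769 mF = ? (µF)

In µF:
  8.924 µF → 8.924
  441.4 µF → 441.4
  0.2923 mF = 0.2923 × 10^3 µF = 292.3
  0.6769 mF = 0.6769 × 10^3 µF = 676.9
Sum: 8.924 + 441.4 + 292.3 + 676.9 = 1419.524

1419.524 µF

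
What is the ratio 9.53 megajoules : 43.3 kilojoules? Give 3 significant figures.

(9.53 × 10^6) / (43.3 × 10^3) = 0.2201 × 10^3

220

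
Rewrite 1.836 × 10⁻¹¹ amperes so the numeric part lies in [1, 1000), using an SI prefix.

= 18.36 × 10⁻¹² amperes; 10⁻¹² is pico.

18.36 picoamperes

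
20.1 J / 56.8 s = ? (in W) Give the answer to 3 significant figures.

(20.1) / (56.8) = 0.35387 W

0.354 W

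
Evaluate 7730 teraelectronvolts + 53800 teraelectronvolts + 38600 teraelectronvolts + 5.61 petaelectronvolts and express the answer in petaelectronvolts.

In petaelectronvolts:
  7730 teraelectronvolts = 7730 × 10^-3 petaelectronvolts = 7.73
  53800 teraelectronvolts = 53800 × 10^-3 petaelectronvolts = 53.8
  38600 teraelectronvolts = 38600 × 10^-3 petaelectronvolts = 38.6
  5.61 petaelectronvolts → 5.61
Sum: 7.73 + 53.8 + 38.6 + 5.61 = 105.74

105.74 petaelectronvolts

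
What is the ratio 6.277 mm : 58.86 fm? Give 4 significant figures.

106600000000

(6.277 × 10⁻³) / (58.86 × 10⁻¹⁵) = 0.10664 × 10¹²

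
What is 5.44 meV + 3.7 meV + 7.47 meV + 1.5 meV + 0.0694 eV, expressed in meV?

In meV:
  5.44 meV → 5.44
  3.7 meV → 3.7
  7.47 meV → 7.47
  1.5 meV → 1.5
  0.0694 eV = 0.0694 × 10³ meV = 69.4
Sum: 5.44 + 3.7 + 7.47 + 1.5 + 69.4 = 87.51

87.51 meV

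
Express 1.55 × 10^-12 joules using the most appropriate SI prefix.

= 1.55 × 10^-12 joules; 10^-12 is pico.

1.55 picojoules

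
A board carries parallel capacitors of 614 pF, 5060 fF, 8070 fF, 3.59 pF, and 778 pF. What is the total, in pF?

1408.72 pF

In pF:
  614 pF → 614
  5060 fF = 5060 × 10^-3 pF = 5.06
  8070 fF = 8070 × 10^-3 pF = 8.07
  3.59 pF → 3.59
  778 pF → 778
Sum: 614 + 5.06 + 8.07 + 3.59 + 778 = 1408.72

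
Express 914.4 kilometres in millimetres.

kilo = 10³, milli = 10⁻³; factor is 10⁶.
914.4 × 10⁶ = 914400000

914400000 millimetres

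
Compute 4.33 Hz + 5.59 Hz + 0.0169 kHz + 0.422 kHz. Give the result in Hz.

448.82 Hz

In Hz:
  4.33 Hz → 4.33
  5.59 Hz → 5.59
  0.0169 kHz = 0.0169 × 10³ Hz = 16.9
  0.422 kHz = 0.422 × 10³ Hz = 422
Sum: 4.33 + 5.59 + 16.9 + 422 = 448.82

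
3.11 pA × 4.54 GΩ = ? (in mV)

14.1194 mV

3.11e-12 × 4.54e9 = 14.1194e-3 V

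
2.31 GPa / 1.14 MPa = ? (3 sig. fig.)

(2.31 × 10⁹) / (1.14 × 10⁶) = 2.026 × 10³

2030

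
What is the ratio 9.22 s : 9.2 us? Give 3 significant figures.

(9.22) / (9.2 × 10⁻⁶) = 1.002 × 10⁶

1000000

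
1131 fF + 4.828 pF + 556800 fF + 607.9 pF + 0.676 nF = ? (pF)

In pF:
  1131 fF = 1131e-3 pF = 1.131
  4.828 pF → 4.828
  556800 fF = 556800e-3 pF = 556.8
  607.9 pF → 607.9
  0.676 nF = 0.676e3 pF = 676
Sum: 1.131 + 4.828 + 556.8 + 607.9 + 676 = 1846.659

1846.659 pF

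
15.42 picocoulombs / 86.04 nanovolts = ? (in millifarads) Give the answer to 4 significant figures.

0.1792 millifarads

(15.42 × 10⁻¹²) / (86.04 × 10⁻⁹) = 0.179219 × 10⁻³ F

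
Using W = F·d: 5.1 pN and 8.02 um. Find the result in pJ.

5.1 × 10^-12 × 8.02 × 10^-6 = 40.902 × 10^-18 J

0.000040902 pJ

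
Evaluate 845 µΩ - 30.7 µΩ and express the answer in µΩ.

In µΩ:
  845 µΩ → 845
  30.7 µΩ → 30.7
Difference: 845 - 30.7 = 814.3

814.3 µΩ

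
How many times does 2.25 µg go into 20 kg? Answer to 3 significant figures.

8890000000

(20 × 10^3) / (2.25 × 10^-6) = 8.889 × 10^9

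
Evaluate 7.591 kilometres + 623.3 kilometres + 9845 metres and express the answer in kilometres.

In kilometres:
  7.591 kilometres → 7.591
  623.3 kilometres → 623.3
  9845 metres = 9845 × 10⁻³ kilometres = 9.845
Sum: 7.591 + 623.3 + 9.845 = 640.736

640.736 kilometres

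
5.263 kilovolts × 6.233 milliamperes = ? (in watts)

32.804279 watts

5.263 × 10^3 × 6.233 × 10^-3 = 32.804279 W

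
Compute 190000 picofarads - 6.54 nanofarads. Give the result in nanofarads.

In nanofarads:
  190000 picofarads = 190000 × 10⁻³ nanofarads = 190
  6.54 nanofarads → 6.54
Difference: 190 - 6.54 = 183.46

183.46 nanofarads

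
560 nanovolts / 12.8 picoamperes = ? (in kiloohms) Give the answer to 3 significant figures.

(560e-9) / (12.8e-12) = 43.75e3 Ω

43.8 kiloohms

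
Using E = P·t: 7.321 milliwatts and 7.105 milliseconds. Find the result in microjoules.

7.321 × 10^-3 × 7.105 × 10^-3 = 52.015705 × 10^-6 J

52.015705 microjoules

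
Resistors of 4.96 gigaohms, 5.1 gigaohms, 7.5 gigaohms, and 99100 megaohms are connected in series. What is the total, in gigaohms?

In gigaohms:
  4.96 gigaohms → 4.96
  5.1 gigaohms → 5.1
  7.5 gigaohms → 7.5
  99100 megaohms = 99100 × 10^-3 gigaohms = 99.1
Sum: 4.96 + 5.1 + 7.5 + 99.1 = 116.66

116.66 gigaohms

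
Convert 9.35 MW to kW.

mega = 10⁶, kilo = 10³; factor is 10³.
9.35 × 10³ = 9350

9350 kW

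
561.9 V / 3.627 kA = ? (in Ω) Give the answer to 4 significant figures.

(561.9) / (3.627e3) = 154.921e-3 Ω

0.1549 Ω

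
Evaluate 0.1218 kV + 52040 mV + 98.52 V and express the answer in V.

272.36 V

In V:
  0.1218 kV = 0.1218e3 V = 121.8
  52040 mV = 52040e-3 V = 52.04
  98.52 V → 98.52
Sum: 121.8 + 52.04 + 98.52 = 272.36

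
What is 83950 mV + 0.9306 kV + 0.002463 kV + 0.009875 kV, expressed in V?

1026.888 V

In V:
  83950 mV = 83950 × 10^-3 V = 83.95
  0.9306 kV = 0.9306 × 10^3 V = 930.6
  0.002463 kV = 0.002463 × 10^3 V = 2.463
  0.009875 kV = 0.009875 × 10^3 V = 9.875
Sum: 83.95 + 930.6 + 2.463 + 9.875 = 1026.888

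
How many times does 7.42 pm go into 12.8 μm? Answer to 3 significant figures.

1730000

(12.8e-6) / (7.42e-12) = 1.725e6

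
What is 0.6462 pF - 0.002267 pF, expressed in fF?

In fF:
  0.6462 pF = 0.6462 × 10^3 fF = 646.2
  0.002267 pF = 0.002267 × 10^3 fF = 2.267
Difference: 646.2 - 2.267 = 643.933

643.933 fF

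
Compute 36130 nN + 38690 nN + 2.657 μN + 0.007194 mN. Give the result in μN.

84.671 μN

In μN:
  36130 nN = 36130 × 10^-3 μN = 36.13
  38690 nN = 38690 × 10^-3 μN = 38.69
  2.657 μN → 2.657
  0.007194 mN = 0.007194 × 10^3 μN = 7.194
Sum: 36.13 + 38.69 + 2.657 + 7.194 = 84.671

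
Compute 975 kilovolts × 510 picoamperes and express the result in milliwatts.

0.49725 milliwatts

975 × 10³ × 510 × 10⁻¹² = 497250 × 10⁻⁹ W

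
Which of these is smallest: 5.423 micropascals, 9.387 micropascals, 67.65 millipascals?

5.423 micropascals

5.423 micropascals = 0.000005423 pascals
9.387 micropascals = 0.000009387 pascals
67.65 millipascals = 0.06765 pascals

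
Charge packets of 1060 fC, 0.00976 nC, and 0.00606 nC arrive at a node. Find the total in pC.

In pC:
  1060 fC = 1060 × 10⁻³ pC = 1.06
  0.00976 nC = 0.00976 × 10³ pC = 9.76
  0.00606 nC = 0.00606 × 10³ pC = 6.06
Sum: 1.06 + 9.76 + 6.06 = 16.88

16.88 pC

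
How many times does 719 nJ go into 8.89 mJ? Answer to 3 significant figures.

(8.89 × 10^-3) / (719 × 10^-9) = 0.01236 × 10^6

12400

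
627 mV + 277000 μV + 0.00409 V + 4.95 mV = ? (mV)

In mV:
  627 mV → 627
  277000 μV = 277000 × 10⁻³ mV = 277
  0.00409 V = 0.00409 × 10³ mV = 4.09
  4.95 mV → 4.95
Sum: 627 + 277 + 4.09 + 4.95 = 913.04

913.04 mV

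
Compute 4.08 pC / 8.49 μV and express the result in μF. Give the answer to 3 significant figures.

0.481 μF

(4.08 × 10^-12) / (8.49 × 10^-6) = 0.48057 × 10^-6 F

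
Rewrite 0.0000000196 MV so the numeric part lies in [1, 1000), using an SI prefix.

= 19.6e-3 V; 1e-3 is milli.

19.6 mV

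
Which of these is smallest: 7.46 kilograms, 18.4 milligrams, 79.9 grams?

7.46 kilograms = 7460 grams
18.4 milligrams = 0.0184 grams
79.9 grams = 79.9 grams

18.4 milligrams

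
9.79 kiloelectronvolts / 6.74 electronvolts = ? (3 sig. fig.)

(9.79 × 10³) / (6.74) = 1.453 × 10³

1450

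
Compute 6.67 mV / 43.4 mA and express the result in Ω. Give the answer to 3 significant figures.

0.154 Ω

(6.67e-3) / (43.4e-3) = 0.15369 Ω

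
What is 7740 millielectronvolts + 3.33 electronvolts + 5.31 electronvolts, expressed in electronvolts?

In electronvolts:
  7740 millielectronvolts = 7740 × 10^-3 electronvolts = 7.74
  3.33 electronvolts → 3.33
  5.31 electronvolts → 5.31
Sum: 7.74 + 3.33 + 5.31 = 16.38

16.38 electronvolts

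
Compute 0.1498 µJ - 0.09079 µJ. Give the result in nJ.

In nJ:
  0.1498 µJ = 0.1498 × 10^3 nJ = 149.8
  0.09079 µJ = 0.09079 × 10^3 nJ = 90.79
Difference: 149.8 - 90.79 = 59.01

59.01 nJ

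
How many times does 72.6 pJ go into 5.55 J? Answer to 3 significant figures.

76400000000

(5.55) / (72.6 × 10^-12) = 0.07645 × 10^12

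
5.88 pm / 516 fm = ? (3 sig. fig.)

11.4

(5.88 × 10⁻¹²) / (516 × 10⁻¹⁵) = 0.0114 × 10³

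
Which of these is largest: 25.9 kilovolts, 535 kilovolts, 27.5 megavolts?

27.5 megavolts

25.9 kilovolts = 25900 volts
535 kilovolts = 535000 volts
27.5 megavolts = 27500000 volts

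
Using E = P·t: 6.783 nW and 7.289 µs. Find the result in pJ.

6.783 × 10⁻⁹ × 7.289 × 10⁻⁶ = 49.441287 × 10⁻¹⁵ J

0.049441287 pJ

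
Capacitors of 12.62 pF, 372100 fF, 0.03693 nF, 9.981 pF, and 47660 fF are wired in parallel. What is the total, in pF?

479.291 pF

In pF:
  12.62 pF → 12.62
  372100 fF = 372100e-3 pF = 372.1
  0.03693 nF = 0.03693e3 pF = 36.93
  9.981 pF → 9.981
  47660 fF = 47660e-3 pF = 47.66
Sum: 12.62 + 372.1 + 36.93 + 9.981 + 47.66 = 479.291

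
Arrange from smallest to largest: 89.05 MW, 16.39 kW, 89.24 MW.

89.05 MW = 89050000 W
16.39 kW = 16390 W
89.24 MW = 89240000 W

16.39 kW < 89.05 MW < 89.24 MW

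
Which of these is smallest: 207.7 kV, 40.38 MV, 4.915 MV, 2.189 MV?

207.7 kV

207.7 kV = 207700 V
40.38 MV = 40380000 V
4.915 MV = 4915000 V
2.189 MV = 2189000 V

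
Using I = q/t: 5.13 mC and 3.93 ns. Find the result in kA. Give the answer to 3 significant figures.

(5.13 × 10⁻³) / (3.93 × 10⁻⁹) = 1.3053 × 10⁶ A

1310 kA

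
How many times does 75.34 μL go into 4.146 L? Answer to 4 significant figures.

(4.146) / (75.34 × 10⁻⁶) = 0.055031 × 10⁶

55030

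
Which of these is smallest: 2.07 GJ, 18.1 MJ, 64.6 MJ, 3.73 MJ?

3.73 MJ

2.07 GJ = 2070000000 J
18.1 MJ = 18100000 J
64.6 MJ = 64600000 J
3.73 MJ = 3730000 J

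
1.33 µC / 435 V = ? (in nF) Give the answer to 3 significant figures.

3.06 nF

(1.33e-6) / (435) = 0.0030575e-6 F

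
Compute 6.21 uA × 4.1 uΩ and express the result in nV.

6.21 × 10⁻⁶ × 4.1 × 10⁻⁶ = 25.461 × 10⁻¹² V

0.025461 nV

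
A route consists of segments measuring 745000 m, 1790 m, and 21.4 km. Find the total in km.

768.19 km

In km:
  745000 m = 745000 × 10⁻³ km = 745
  1790 m = 1790 × 10⁻³ km = 1.79
  21.4 km → 21.4
Sum: 745 + 1.79 + 21.4 = 768.19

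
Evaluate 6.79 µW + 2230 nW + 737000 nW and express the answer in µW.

In µW:
  6.79 µW → 6.79
  2230 nW = 2230 × 10⁻³ µW = 2.23
  737000 nW = 737000 × 10⁻³ µW = 737
Sum: 6.79 + 2.23 + 737 = 746.02

746.02 µW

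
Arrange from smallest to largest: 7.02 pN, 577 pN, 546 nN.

7.02 pN < 577 pN < 546 nN

7.02 pN = 0.00000000000702 N
577 pN = 0.000000000577 N
546 nN = 0.000000546 N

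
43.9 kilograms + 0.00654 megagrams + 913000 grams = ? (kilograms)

963.44 kilograms

In kilograms:
  43.9 kilograms → 43.9
  0.00654 megagrams = 0.00654 × 10^3 kilograms = 6.54
  913000 grams = 913000 × 10^-3 kilograms = 913
Sum: 43.9 + 6.54 + 913 = 963.44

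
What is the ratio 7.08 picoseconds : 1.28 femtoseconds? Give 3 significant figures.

5530

(7.08 × 10⁻¹²) / (1.28 × 10⁻¹⁵) = 5.531 × 10³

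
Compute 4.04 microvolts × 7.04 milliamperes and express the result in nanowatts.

4.04 × 10⁻⁶ × 7.04 × 10⁻³ = 28.4416 × 10⁻⁹ W

28.4416 nanowatts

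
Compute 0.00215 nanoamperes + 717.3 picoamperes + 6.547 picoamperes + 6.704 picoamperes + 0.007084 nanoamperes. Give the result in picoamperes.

739.785 picoamperes

In picoamperes:
  0.00215 nanoamperes = 0.00215e3 picoamperes = 2.15
  717.3 picoamperes → 717.3
  6.547 picoamperes → 6.547
  6.704 picoamperes → 6.704
  0.007084 nanoamperes = 0.007084e3 picoamperes = 7.084
Sum: 2.15 + 717.3 + 6.547 + 6.704 + 7.084 = 739.785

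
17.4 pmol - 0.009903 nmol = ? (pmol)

7.497 pmol

In pmol:
  17.4 pmol → 17.4
  0.009903 nmol = 0.009903 × 10^3 pmol = 9.903
Difference: 17.4 - 9.903 = 7.497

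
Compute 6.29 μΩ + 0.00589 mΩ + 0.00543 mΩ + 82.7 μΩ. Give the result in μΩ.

In μΩ:
  6.29 μΩ → 6.29
  0.00589 mΩ = 0.00589 × 10³ μΩ = 5.89
  0.00543 mΩ = 0.00543 × 10³ μΩ = 5.43
  82.7 μΩ → 82.7
Sum: 6.29 + 5.89 + 5.43 + 82.7 = 100.31

100.31 μΩ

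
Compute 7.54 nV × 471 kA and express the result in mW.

7.54 × 10⁻⁹ × 471 × 10³ = 3551.34 × 10⁻⁶ W

3.55134 mW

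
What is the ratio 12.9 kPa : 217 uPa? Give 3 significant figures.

59400000

(12.9 × 10^3) / (217 × 10^-6) = 0.05945 × 10^9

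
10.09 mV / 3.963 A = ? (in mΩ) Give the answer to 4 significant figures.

(10.09e-3) / (3.963) = 2.54605e-3 Ω

2.546 mΩ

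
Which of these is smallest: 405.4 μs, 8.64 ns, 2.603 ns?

405.4 μs = 0.0004054 s
8.64 ns = 0.00000000864 s
2.603 ns = 0.000000002603 s

2.603 ns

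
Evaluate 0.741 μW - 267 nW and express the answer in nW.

474 nW

In nW:
  0.741 μW = 0.741 × 10^3 nW = 741
  267 nW → 267
Difference: 741 - 267 = 474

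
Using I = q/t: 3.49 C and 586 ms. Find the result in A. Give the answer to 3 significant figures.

5.96 A

(3.49) / (586 × 10^-3) = 0.0059556 × 10^3 A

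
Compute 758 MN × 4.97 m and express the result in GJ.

758 × 10⁶ × 4.97 = 3767.26 × 10⁶ J

3.76726 GJ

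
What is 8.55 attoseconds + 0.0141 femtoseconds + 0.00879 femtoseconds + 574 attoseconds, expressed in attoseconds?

In attoseconds:
  8.55 attoseconds → 8.55
  0.0141 femtoseconds = 0.0141e3 attoseconds = 14.1
  0.00879 femtoseconds = 0.00879e3 attoseconds = 8.79
  574 attoseconds → 574
Sum: 8.55 + 14.1 + 8.79 + 574 = 605.44

605.44 attoseconds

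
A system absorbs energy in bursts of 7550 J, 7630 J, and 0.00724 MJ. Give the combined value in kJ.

22.42 kJ

In kJ:
  7550 J = 7550e-3 kJ = 7.55
  7630 J = 7630e-3 kJ = 7.63
  0.00724 MJ = 0.00724e3 kJ = 7.24
Sum: 7.55 + 7.63 + 7.24 = 22.42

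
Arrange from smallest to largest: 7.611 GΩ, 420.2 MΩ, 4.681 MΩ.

7.611 GΩ = 7611000000 Ω
420.2 MΩ = 420200000 Ω
4.681 MΩ = 4681000 Ω

4.681 MΩ < 420.2 MΩ < 7.611 GΩ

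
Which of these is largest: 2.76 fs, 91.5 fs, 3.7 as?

2.76 fs = 0.00000000000000276 s
91.5 fs = 0.0000000000000915 s
3.7 as = 0.0000000000000000037 s

91.5 fs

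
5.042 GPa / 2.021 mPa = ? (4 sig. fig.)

(5.042e9) / (2.021e-3) = 2.4948e12

2495000000000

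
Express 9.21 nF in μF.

0.00921 μF

nano = 1e-9, micro = 1e-6; factor is 1e-3.
9.21 × 1e-3 = 0.00921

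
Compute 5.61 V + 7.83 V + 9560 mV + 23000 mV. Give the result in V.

46 V

In V:
  5.61 V → 5.61
  7.83 V → 7.83
  9560 mV = 9560e-3 V = 9.56
  23000 mV = 23000e-3 V = 23
Sum: 5.61 + 7.83 + 9.56 + 23 = 46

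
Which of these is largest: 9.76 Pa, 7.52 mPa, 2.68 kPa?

9.76 Pa = 9.76 Pa
7.52 mPa = 0.00752 Pa
2.68 kPa = 2680 Pa

2.68 kPa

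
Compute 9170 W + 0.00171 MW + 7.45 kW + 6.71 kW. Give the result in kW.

25.04 kW

In kW:
  9170 W = 9170 × 10^-3 kW = 9.17
  0.00171 MW = 0.00171 × 10^3 kW = 1.71
  7.45 kW → 7.45
  6.71 kW → 6.71
Sum: 9.17 + 1.71 + 7.45 + 6.71 = 25.04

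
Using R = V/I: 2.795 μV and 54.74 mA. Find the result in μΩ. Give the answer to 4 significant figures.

51.06 μΩ

(2.795e-6) / (54.74e-3) = 0.0510596e-3 Ω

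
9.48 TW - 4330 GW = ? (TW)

In TW:
  9.48 TW → 9.48
  4330 GW = 4330 × 10⁻³ TW = 4.33
Difference: 9.48 - 4.33 = 5.15

5.15 TW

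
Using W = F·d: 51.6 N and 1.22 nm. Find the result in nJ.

51.6 × 1.22 × 10⁻⁹ = 62.952 × 10⁻⁹ J

62.952 nJ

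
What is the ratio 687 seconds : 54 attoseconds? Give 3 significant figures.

(687) / (54 × 10^-18) = 12.72 × 10^18

12700000000000000000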